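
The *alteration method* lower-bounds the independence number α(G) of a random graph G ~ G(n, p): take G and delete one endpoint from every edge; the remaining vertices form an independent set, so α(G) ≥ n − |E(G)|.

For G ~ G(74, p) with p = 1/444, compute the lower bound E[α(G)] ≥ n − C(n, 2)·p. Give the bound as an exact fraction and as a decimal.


E[|E(G)|] = C(74, 2)·p = 2701 · (1/444) = 73/12.
E[α(G)] ≥ n − E[|E(G)|] = 74 − 73/12 = 815/12.
Numerically: ≈ 67.91667.
(This is only a lower bound; the true E[α(G)] may be larger.)

E[α(G)] ≥ 815/12 ≈ 67.91667.


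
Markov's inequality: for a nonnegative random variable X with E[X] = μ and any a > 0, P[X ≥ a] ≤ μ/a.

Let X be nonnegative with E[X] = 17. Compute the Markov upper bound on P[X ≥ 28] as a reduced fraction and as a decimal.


μ = E[X] = 17, a = 28.
Markov: P[X ≥ 28] ≤ μ/a = (17)/28 = 17/28.
Numerically: ≈ 0.60714.
(Since a = 28 > μ = 17.00000, the bound 17/28 is < 1 and informative.)

P[X ≥ 28] ≤ 17/28 ≈ 0.60714.


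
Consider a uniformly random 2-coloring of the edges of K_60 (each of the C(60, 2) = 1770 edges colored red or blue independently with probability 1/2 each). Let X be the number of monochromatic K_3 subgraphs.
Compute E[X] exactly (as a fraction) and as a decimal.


Let X = Σ_S X_S over the C(60, 3) = 34220 subsets S of size 3, where X_S = 1 if the K_3 on S is monochromatic.
For a fixed S, the K_3 on S has C(3, 2) = 3 edges. P[all 3 edges red] = (1/2)^3, and likewise for blue, so P[monochromatic] = 2·(1/2)^3 = 2^{1 − 3} = 1/4.
By linearity: E[X] = C(60, 3) · 2^{1 − 3} = 34220 · 1/4 = 8555.
Numerically: E[X] ≈ 8555.000.

E[X] = C(60,3)·2^(1−C(3,2)) = 8555 ≈ 8555.000.


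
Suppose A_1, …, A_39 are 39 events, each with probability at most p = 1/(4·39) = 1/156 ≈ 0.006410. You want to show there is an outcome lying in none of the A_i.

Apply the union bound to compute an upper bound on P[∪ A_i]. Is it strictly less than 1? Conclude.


Union bound: P[∪_{i=1}^{39} A_i] ≤ Σ_i P[A_i] ≤ 39·p = 39·(1/156) = 1/4.
Numerically: 1/4 ≈ 0.250000.
Is 1/4 < 1? YES.
Since P[∪ A_i] ≤ 1/4 < 1, the complement has P[∩ A_i^c] ≥ 1 − 1/4 = 3/4 > 0, so some outcome avoids every A_i.

39·p = 1/4 ≈ 0.250000; existence CERTIFIED by the union bound.


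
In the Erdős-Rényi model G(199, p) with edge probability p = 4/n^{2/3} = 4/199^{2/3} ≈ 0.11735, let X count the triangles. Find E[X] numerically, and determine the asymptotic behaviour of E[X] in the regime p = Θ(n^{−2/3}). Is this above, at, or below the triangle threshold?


Number of potential triangles: C(199, 3) = 1293699.
Each occurs with probability p³ ≈ (0.11735)³ ≈ 1.6161208e-03.
By linearity: E[X] = C(199, 3)·p³ ≈ 1293699 · 1.6161208e-03 ≈ 2090.77387.
Since α = 2/3 < 1, p = c/n^{2/3} ≫ 1/n is above the triangle threshold p ~ 1/n. Asymptotically E[X] ~ (c³/6)·n^{3(1−α)} = (4³/6)·n^{1} → ∞; triangles are abundant w.h.p.

E[X] ≈ 2090.77387; in regime p = Θ(1/n^{2/3}) E[X] diverges (above the triangle threshold p ~ 1/n).


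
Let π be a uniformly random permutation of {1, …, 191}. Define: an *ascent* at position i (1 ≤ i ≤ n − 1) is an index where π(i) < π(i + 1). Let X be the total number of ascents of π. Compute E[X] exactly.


Write X = Σ X_I over i = 1, …, 190, with X_I the indicator of one ascent.
There are 190 indicators.
For each fixed i, the pair (π(i), π(i+1)) is a uniformly random ordered pair of distinct values from {1, …, 191}; by symmetry P[π(i) < π(i+1)] = 1/2.
By linearity: E[X] = 190 · (1/2) = (191 − 1) · (1/2) = 95 ≈ 95.000.

E[X] = 95 = 95.000.


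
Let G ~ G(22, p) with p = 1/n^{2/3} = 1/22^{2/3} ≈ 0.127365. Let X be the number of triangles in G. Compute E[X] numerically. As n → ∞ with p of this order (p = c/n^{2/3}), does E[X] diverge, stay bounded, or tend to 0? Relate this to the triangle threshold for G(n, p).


Number of potential triangles: C(22, 3) = 1540.
Each occurs with probability p³ ≈ (0.127365)³ ≈ 2.06611570e-03.
By linearity: E[X] = C(22, 3)·p³ ≈ 1540 · 2.06611570e-03 ≈ 3.181818.
Since α = 2/3 < 1, p = c/n^{2/3} ≫ 1/n is above the triangle threshold p ~ 1/n. Asymptotically E[X] ~ (c³/6)·n^{3(1−α)} = (1³/6)·n^{1} → ∞; triangles are abundant w.h.p.

E[X] ≈ 3.181818; in regime p = Θ(1/n^{2/3}) E[X] diverges (above the triangle threshold p ~ 1/n).


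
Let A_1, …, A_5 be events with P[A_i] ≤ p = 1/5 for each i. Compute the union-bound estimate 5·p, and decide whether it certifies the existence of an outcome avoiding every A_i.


Union bound: P[∪_{i=1}^{5} A_i] ≤ Σ_i P[A_i] ≤ 5·p = 5·(1/5) = 1.
Numerically: 1 ≈ 1.0000.
Is 1 < 1? NO.
Since the bound 1 is ≥ 1, the union bound is uninformative here; it does NOT by itself certify existence.

5·p = 1 ≈ 1.0000; existence NOT certified by the union bound.


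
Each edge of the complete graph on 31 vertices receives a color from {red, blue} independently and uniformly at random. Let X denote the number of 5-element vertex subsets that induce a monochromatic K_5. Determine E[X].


Let X = Σ_S X_S over the C(31, 5) = 169911 subsets S of size 5, where X_S = 1 if the K_5 on S is monochromatic.
For a fixed S, the K_5 on S has C(5, 2) = 10 edges. P[all 10 edges red] = (1/2)^10, and likewise for blue, so P[monochromatic] = 2·(1/2)^10 = 2^{1 − 10} = 1/512.
By linearity: E[X] = C(31, 5) · 2^{1 − 10} = 169911 · 1/512 = 169911/512.
Numerically: E[X] ≈ 331.857.

E[X] = C(31,5)·2^(1−C(5,2)) = 169911/512 ≈ 331.857.


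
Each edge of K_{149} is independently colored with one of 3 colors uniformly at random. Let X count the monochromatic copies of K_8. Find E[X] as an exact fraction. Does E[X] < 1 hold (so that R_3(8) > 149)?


E[X] = C(149, 8) · 3^{1 − 28} = 4976826800946 · 3^{−27} = 4976826800946/7625597484987.
As a reduced fraction: E[X] = 1658942266982/2541865828329 ≈ 0.653.
Is E[X] < 1? YES.
Since E[X] < 1, there exists a 3-coloring of K_{149} with no monochromatic K_8; hence R_3(8) > 149.

E[X] = 1658942266982/2541865828329 ≈ 0.653; E[X] < 1, so R_3(8) > 149.


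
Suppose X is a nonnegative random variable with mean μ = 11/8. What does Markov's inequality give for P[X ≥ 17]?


μ = E[X] = 11/8, a = 17.
Markov: P[X ≥ 17] ≤ μ/a = (11/8)/17 = 11/136.
Numerically: ≈ 0.081.
(Since a = 17 > μ = 1.375, the bound 11/136 is < 1 and informative.)

P[X ≥ 17] ≤ 11/136 ≈ 0.081.


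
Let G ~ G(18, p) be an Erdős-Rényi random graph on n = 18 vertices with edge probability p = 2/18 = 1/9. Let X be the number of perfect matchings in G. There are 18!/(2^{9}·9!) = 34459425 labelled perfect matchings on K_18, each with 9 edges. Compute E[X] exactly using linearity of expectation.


K_18 has 18!/(2^{9}·9!) = 34459425 labelled perfect matchings.
For each such perfect matching H, let X_H = 1 if all 9 edges of H are present in G. Then P[X_H = 1] = p^{9} = (1/9)^{9} = 1/387420489.
By linearity: E[X] = Σ_H E[X_H] = 34459425 · p^{9} = 34459425 · 1/387420489 = 425425/4782969.
Numerically: E[X] ≈ 0.0889.

E[X] = 34459425 · (1/9)^{9} = 425425/4782969 ≈ 0.0889.


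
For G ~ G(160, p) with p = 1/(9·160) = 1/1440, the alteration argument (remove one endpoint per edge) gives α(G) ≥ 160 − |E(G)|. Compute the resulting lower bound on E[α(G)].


E[|E(G)|] = C(160, 2)·p = 12720 · (1/1440) = 53/6.
E[α(G)] ≥ n − E[|E(G)|] = 160 − 53/6 = 907/6.
Numerically: ≈ 151.167.
(This is only a lower bound; the true E[α(G)] may be larger.)

E[α(G)] ≥ 907/6 ≈ 151.167.


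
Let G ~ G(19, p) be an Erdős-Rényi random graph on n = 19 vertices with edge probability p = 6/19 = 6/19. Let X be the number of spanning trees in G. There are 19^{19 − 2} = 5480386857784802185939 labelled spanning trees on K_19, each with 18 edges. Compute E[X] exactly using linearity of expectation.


K_19 has 19^{19 − 2} = 5480386857784802185939 labelled spanning trees.
For each such spanning tree H, let X_H = 1 if all 18 edges of H are present in G. Then P[X_H = 1] = p^{18} = (6/19)^{18} = 101559956668416/104127350297911241532841.
By linearity of expectation: E[X] = Σ_H E[X_H] = 5480386857784802185939 · p^{18} = 5480386857784802185939 · 101559956668416/104127350297911241532841 = 101559956668416/19.
Numerically: E[X] ≈ 5.3453e+12.

E[X] = 5480386857784802185939 · (6/19)^{18} = 101559956668416/19 ≈ 5.3453e+12.


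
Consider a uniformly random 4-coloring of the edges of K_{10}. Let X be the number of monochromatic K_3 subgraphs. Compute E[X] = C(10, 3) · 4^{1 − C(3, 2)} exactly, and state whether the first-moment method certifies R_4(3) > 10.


E[X] = C(10, 3) · 4^{1 − 3} = 120 · 4^{−2} = 120/16.
As a reduced fraction: E[X] = 15/2 ≈ 7.5000.
Is E[X] < 1? NO.
Since E[X] ≥ 1, the first-moment bound is inconclusive at n = 10; it does NOT by itself certify R_4(3) > 10.

E[X] = 15/2 ≈ 7.5000; E[X] ≥ 1; first-moment method inconclusive here.


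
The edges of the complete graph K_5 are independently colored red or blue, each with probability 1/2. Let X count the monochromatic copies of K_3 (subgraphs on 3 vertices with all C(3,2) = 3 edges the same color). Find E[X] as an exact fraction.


Let X = Σ_S X_S over the C(5, 3) = 10 subsets S of size 3, where X_S = 1 if the K_3 on S is monochromatic.
For a fixed S, the K_3 on S has C(3, 2) = 3 edges. P[all 3 edges red] = (1/2)^3, and likewise for blue, so P[monochromatic] = 2·(1/2)^3 = 2^{1 − 3} = 1/4.
By linearity of expectation: E[X] = C(5, 3) · 2^{1 − 3} = 10 · 1/4 = 5/2.
Numerically: E[X] ≈ 2.5000.

E[X] = C(5,3)·2^(1−C(3,2)) = 5/2 ≈ 2.5000.


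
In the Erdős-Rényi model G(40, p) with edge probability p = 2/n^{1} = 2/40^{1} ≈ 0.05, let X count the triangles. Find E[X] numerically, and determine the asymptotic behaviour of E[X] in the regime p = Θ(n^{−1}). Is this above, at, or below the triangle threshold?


Number of potential triangles: C(40, 3) = 9880.
Each occurs with probability p³ ≈ (0.05)³ ≈ 1.25000e-04.
By linearity: E[X] = C(40, 3)·p³ ≈ 9880 · 1.25000e-04 ≈ 1.235.
Here α = 1, so p = 2/n is exactly at the triangle threshold p ~ 1/n. Asymptotically E[X] → c³/6 = 2³/6 = 4/3 ≈ 1.333, a bounded constant. In this regime the triangle count is asymptotically Poisson(c³/6).

E[X] ≈ 1.235; in regime p = Θ(1/n^{1}) E[X] stays bounded (at the triangle threshold p ~ 1/n).


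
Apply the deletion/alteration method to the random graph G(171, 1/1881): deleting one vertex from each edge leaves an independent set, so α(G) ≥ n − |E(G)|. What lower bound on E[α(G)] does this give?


E[|E(G)|] = C(171, 2)·p = 14535 · (1/1881) = 85/11.
E[α(G)] ≥ n − E[|E(G)|] = 171 − 85/11 = 1796/11.
Numerically: ≈ 163.2727.
(This is only a lower bound; the true E[α(G)] may be larger.)

E[α(G)] ≥ 1796/11 ≈ 163.2727.


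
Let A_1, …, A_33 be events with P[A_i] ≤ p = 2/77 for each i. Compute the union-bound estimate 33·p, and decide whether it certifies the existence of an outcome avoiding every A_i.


Union bound: P[∪_{i=1}^{33} A_i] ≤ Σ_i P[A_i] ≤ 33·p = 33·(2/77) = 6/7.
Numerically: 6/7 ≈ 0.857.
Is 6/7 < 1? YES.
Since P[∪ A_i] ≤ 6/7 < 1, the complement has P[∩ A_i^c] ≥ 1 − 6/7 = 1/7 > 0, so some outcome avoids every A_i.

33·p = 6/7 ≈ 0.857; existence CERTIFIED by the union bound.


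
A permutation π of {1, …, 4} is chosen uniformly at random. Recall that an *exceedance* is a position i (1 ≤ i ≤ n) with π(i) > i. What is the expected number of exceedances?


Write X = Σ_{i=1}^{4} X_i, where X_i = 1_{π(i) > i}.
For each fixed i, π(i) is uniform over {1, …, 4} (marginal of a uniform permutation), so P[π(i) > i] = (n − i)/n. Summing: Σ_{i=1}^{4} (n − i)/n = (0 + 1 + … + 3)/4 = 4(4 − 1)/(2·4) = (4 − 1)/2.
Hence E[X] = Σ_{i=1}^{4} (4 − i)/4 = 3/2 ≈ 1.500000.

E[X] = 3/2 = 1.500000.


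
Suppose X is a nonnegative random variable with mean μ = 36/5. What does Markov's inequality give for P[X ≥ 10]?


μ = E[X] = 36/5, a = 10.
Markov: P[X ≥ 10] ≤ μ/a = (36/5)/10 = 18/25.
Numerically: ≈ 0.720000.
(Since a = 10 > μ = 7.200000, the bound 18/25 is < 1 and informative.)

P[X ≥ 10] ≤ 18/25 ≈ 0.720000.


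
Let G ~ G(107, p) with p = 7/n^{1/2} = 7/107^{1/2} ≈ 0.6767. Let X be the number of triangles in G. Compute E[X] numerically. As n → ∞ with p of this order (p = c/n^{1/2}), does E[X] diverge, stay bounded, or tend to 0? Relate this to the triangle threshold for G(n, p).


Number of potential triangles: C(107, 3) = 198485.
Each occurs with probability p³ ≈ (0.6767)³ ≈ 3.098978e-01.
By linearity: E[X] = C(107, 3)·p³ ≈ 198485 · 3.098978e-01 ≈ 61510.0592.
Since α = 1/2 < 1, p = c/n^{1/2} ≫ 1/n is above the triangle threshold p ~ 1/n. Asymptotically E[X] ~ (c³/6)·n^{3(1−α)} = (7³/6)·n^{1.5} → ∞; triangles are abundant w.h.p.

E[X] ≈ 61510.0592; in regime p = Θ(1/n^{1/2}) E[X] diverges (above the triangle threshold p ~ 1/n).


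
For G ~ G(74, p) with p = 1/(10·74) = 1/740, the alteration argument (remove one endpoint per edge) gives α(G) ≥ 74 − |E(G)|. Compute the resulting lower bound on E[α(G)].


E[|E(G)|] = C(74, 2)·p = 2701 · (1/740) = 73/20.
E[α(G)] ≥ n − E[|E(G)|] = 74 − 73/20 = 1407/20.
Numerically: ≈ 70.350.
(This is only a lower bound; the true E[α(G)] may be larger.)

E[α(G)] ≥ 1407/20 ≈ 70.350.


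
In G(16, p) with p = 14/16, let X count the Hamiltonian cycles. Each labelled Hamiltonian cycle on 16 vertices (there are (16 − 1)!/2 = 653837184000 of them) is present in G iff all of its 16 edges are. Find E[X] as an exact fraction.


K_16 has (16 − 1)!/2 = 653837184000 labelled Hamiltonian cycles.
For each such Hamiltonian cycle H, let X_H = 1 if all 16 edges of H are present in G. Then P[X_H = 1] = p^{16} = (7/8)^{16} = 33232930569601/281474976710656.
By linearity of expectation: E[X] = Σ_H E[X_H] = 653837184000 · p^{16} = 653837184000 · 33232930569601/281474976710656 = 21219654042671322112875/274877906944.
Numerically: E[X] ≈ 7.71967e+10.

E[X] = 653837184000 · (7/8)^{16} = 21219654042671322112875/274877906944 ≈ 7.71967e+10.


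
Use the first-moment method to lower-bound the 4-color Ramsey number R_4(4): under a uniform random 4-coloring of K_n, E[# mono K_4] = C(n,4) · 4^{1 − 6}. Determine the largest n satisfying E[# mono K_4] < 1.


We need C(n, 4) · 4^{1 − 6} < 1, i.e. C(n, 4) < 4^{6 − 1} = 1024.
Check values of n near the boundary:
  n = 9: C(9, 4) = 126; 126 < 1024? YES
  n = 10: C(10, 4) = 210; 210 < 1024? YES
  n = 11: C(11, 4) = 330; 330 < 1024? YES
  n = 12: C(12, 4) = 495; 495 < 1024? YES
  n = 13: C(13, 4) = 715; 715 < 1024? YES
  n = 14: C(14, 4) = 1001; 1001 < 1024? YES
  n = 15: C(15, 4) = 1365; 1365 < 1024? NO
The largest n with C(n, 4) < 1024 is n = 14 (where E[X] = 1001/1024 ≈ 0.977539). Hence R_4(4) > 14, i.e. R_4(4) ≥ 15.

Largest n = 14; hence R_4(4) > 14.


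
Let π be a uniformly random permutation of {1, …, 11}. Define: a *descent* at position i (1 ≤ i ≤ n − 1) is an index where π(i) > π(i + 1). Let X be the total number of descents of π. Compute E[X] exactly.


Write X = Σ X_I over i = 1, …, 10, with X_I the indicator of one descent.
There are 10 indicators.
For each fixed i, the pair (π(i), π(i+1)) is a uniformly random ordered pair of distinct values from {1, …, 11}; by symmetry P[π(i) > π(i+1)] = 1/2.
By linearity: E[X] = 10 · (1/2) = (11 − 1) · (1/2) = 5 ≈ 5.00000.

E[X] = 5 = 5.00000.


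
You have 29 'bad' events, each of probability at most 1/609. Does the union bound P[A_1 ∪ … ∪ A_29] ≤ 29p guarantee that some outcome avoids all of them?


Union bound: P[∪_{i=1}^{29} A_i] ≤ Σ_i P[A_i] ≤ 29·p = 29·(1/609) = 1/21.
Numerically: 1/21 ≈ 0.048.
Is 1/21 < 1? YES.
Since P[∪ A_i] ≤ 1/21 < 1, the complement has P[∩ A_i^c] ≥ 1 − 1/21 = 20/21 > 0, so some outcome avoids every A_i.

29·p = 1/21 ≈ 0.048; existence CERTIFIED by the union bound.


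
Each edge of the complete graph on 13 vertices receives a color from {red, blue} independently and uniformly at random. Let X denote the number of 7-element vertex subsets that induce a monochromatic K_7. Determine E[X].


Let X = Σ_S X_S over the C(13, 7) = 1716 subsets S of size 7, where X_S = 1 if the K_7 on S is monochromatic.
For a fixed S, the K_7 on S has C(7, 2) = 21 edges. P[all 21 edges red] = (1/2)^21, and likewise for blue, so P[monochromatic] = 2·(1/2)^21 = 2^{1 − 21} = 1/1048576.
By linearity of expectation: E[X] = C(13, 7) · 2^{1 − 21} = 1716 · 1/1048576 = 429/262144.
Numerically: E[X] ≈ 0.0016.

E[X] = C(13,7)·2^(1−C(7,2)) = 429/262144 ≈ 0.0016.


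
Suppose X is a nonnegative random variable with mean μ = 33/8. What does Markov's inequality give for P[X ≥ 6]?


μ = E[X] = 33/8, a = 6.
Markov: P[X ≥ 6] ≤ μ/a = (33/8)/6 = 11/16.
Numerically: ≈ 0.688.
(Since a = 6 > μ = 4.125, the bound 11/16 is < 1 and informative.)

P[X ≥ 6] ≤ 11/16 ≈ 0.688.


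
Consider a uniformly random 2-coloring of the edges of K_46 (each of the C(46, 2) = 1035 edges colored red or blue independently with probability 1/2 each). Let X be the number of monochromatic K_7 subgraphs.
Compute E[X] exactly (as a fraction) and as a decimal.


Let X = Σ_S X_S over the C(46, 7) = 53524680 subsets S of size 7, where X_S = 1 if the K_7 on S is monochromatic.
For a fixed S, the K_7 on S has C(7, 2) = 21 edges. P[all 21 edges red] = (1/2)^21, and likewise for blue, so P[monochromatic] = 2·(1/2)^21 = 2^{1 − 21} = 1/1048576.
By linearity: E[X] = C(46, 7) · 2^{1 − 21} = 53524680 · 1/1048576 = 6690585/131072.
Numerically: E[X] ≈ 51.045113.

E[X] = C(46,7)·2^(1−C(7,2)) = 6690585/131072 ≈ 51.045113.


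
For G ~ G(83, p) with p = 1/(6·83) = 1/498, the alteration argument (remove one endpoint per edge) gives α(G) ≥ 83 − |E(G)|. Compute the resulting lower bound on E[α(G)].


E[|E(G)|] = C(83, 2)·p = 3403 · (1/498) = 41/6.
E[α(G)] ≥ n − E[|E(G)|] = 83 − 41/6 = 457/6.
Numerically: ≈ 76.16667.
(This is only a lower bound; the true E[α(G)] may be larger.)

E[α(G)] ≥ 457/6 ≈ 76.16667.


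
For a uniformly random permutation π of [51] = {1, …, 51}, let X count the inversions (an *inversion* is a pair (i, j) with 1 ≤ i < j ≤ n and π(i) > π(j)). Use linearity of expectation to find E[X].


Write X = Σ X_I over the C(51, 2) = 1275 pairs i < j, with X_I the indicator of one inversion.
There are 1275 indicators.
For each fixed pair i < j, the values π(i) and π(j) are two distinct elements of {1, …, 51} in uniformly random order; by symmetry P[π(i) > π(j)] = 1/2.
By linearity: E[X] = 1275 · (1/2) = C(51, 2) · (1/2) = 1275/2 = 1275/2 ≈ 637.5000.

E[X] = 1275/2 = 637.5000.


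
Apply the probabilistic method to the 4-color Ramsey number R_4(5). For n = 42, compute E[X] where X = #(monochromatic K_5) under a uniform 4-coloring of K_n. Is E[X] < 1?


E[X] = C(42, 5) · 4^{1 − 10} = 850668 · 4^{−9} = 850668/262144.
As a reduced fraction: E[X] = 212667/65536 ≈ 3.2450409.
Is E[X] < 1? NO.
Since E[X] ≥ 1, the first-moment bound is inconclusive at n = 42; it does NOT by itself certify R_4(5) > 42.

E[X] = 212667/65536 ≈ 3.2450409; E[X] ≥ 1; first-moment method inconclusive here.


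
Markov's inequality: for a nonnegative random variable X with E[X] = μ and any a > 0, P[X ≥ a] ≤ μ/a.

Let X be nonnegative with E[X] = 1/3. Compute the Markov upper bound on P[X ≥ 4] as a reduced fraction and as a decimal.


μ = E[X] = 1/3, a = 4.
Markov: P[X ≥ 4] ≤ μ/a = (1/3)/4 = 1/12.
Numerically: ≈ 0.083.
(Since a = 4 > μ = 0.333, the bound 1/12 is < 1 and informative.)

P[X ≥ 4] ≤ 1/12 ≈ 0.083.


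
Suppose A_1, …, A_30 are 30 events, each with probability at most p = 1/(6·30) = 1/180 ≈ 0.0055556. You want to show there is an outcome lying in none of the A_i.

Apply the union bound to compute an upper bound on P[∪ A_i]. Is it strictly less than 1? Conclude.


Union bound: P[∪_{i=1}^{30} A_i] ≤ Σ_i P[A_i] ≤ 30·p = 30·(1/180) = 1/6.
Numerically: 1/6 ≈ 0.1666667.
Is 1/6 < 1? YES.
Since P[∪ A_i] ≤ 1/6 < 1, the complement has P[∩ A_i^c] ≥ 1 − 1/6 = 5/6 > 0, so some outcome avoids every A_i.

30·p = 1/6 ≈ 0.1666667; existence CERTIFIED by the union bound.


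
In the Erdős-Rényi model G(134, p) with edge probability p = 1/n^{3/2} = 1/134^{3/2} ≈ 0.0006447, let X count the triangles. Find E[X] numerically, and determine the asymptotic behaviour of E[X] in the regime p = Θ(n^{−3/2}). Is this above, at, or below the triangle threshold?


Number of potential triangles: C(134, 3) = 392084.
Each occurs with probability p³ ≈ (0.0006447)³ ≈ 2.679344e-10.
By linearity: E[X] = C(134, 3)·p³ ≈ 392084 · 2.679344e-10 ≈ 0.0001.
Since α = 3/2 > 1, p = c/n^{3/2} = o(1/n) is below the triangle threshold p ~ 1/n. Asymptotically E[X] ~ (c³/6)·n^{3(1−α)} = (1³/6)·n^{-1.5} → 0, so by Markov's inequality G has no triangles w.h.p.

E[X] ≈ 0.0001; in regime p = Θ(1/n^{3/2}) E[X] tends to 0 (below the triangle threshold p ~ 1/n).


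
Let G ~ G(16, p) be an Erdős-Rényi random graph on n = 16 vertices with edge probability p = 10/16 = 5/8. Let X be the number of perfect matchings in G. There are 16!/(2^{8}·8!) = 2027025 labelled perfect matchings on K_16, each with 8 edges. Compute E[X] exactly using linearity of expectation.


K_16 has 16!/(2^{8}·8!) = 2027025 labelled perfect matchings.
For each such perfect matching H, let X_H = 1 if all 8 edges of H are present in G. Then P[X_H = 1] = p^{8} = (5/8)^{8} = 390625/16777216.
Summing the indicators: E[X] = Σ_H E[X_H] = 2027025 · p^{8} = 2027025 · 390625/16777216 = 791806640625/16777216.
Numerically: E[X] ≈ 4.72e+04.

E[X] = 2027025 · (5/8)^{8} = 791806640625/16777216 ≈ 4.72e+04.


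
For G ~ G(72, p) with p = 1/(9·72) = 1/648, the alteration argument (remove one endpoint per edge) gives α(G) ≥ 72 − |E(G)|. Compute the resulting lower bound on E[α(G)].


E[|E(G)|] = C(72, 2)·p = 2556 · (1/648) = 71/18.
E[α(G)] ≥ n − E[|E(G)|] = 72 − 71/18 = 1225/18.
Numerically: ≈ 68.05556.
(This is only a lower bound; the true E[α(G)] may be larger.)

E[α(G)] ≥ 1225/18 ≈ 68.05556.


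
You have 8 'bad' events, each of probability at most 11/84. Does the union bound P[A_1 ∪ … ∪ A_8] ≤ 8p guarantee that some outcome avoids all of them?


Union bound: P[∪_{i=1}^{8} A_i] ≤ Σ_i P[A_i] ≤ 8·p = 8·(11/84) = 22/21.
Numerically: 22/21 ≈ 1.0476.
Is 22/21 < 1? NO.
Since the bound 22/21 is ≥ 1, the union bound is uninformative here; it does NOT by itself certify existence.

8·p = 22/21 ≈ 1.0476; existence NOT certified by the union bound.


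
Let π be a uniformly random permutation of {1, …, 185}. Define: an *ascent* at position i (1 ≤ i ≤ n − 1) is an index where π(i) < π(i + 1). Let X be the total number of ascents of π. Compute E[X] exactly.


Write X = Σ X_I over i = 1, …, 184, with X_I the indicator of one ascent.
There are 184 indicators.
For each fixed i, the pair (π(i), π(i+1)) is a uniformly random ordered pair of distinct values from {1, …, 185}; by symmetry P[π(i) < π(i+1)] = 1/2.
By linearity: E[X] = 184 · (1/2) = (185 − 1) · (1/2) = 92 ≈ 92.00000.

E[X] = 92 = 92.00000.


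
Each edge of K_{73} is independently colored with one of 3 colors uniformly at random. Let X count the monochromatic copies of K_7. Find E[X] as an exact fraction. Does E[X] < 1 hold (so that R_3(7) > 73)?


E[X] = C(73, 7) · 3^{1 − 21} = 1629348612 · 3^{−20} = 1629348612/3486784401.
As a reduced fraction: E[X] = 543116204/1162261467 ≈ 0.4672926.
Is E[X] < 1? YES.
Since E[X] < 1, there exists a 3-coloring of K_{73} with no monochromatic K_7; hence R_3(7) > 73.

E[X] = 543116204/1162261467 ≈ 0.4672926; E[X] < 1, so R_3(7) > 73.


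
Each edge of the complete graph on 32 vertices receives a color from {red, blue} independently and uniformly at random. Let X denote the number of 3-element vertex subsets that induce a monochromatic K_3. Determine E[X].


Let X = Σ_S X_S over the C(32, 3) = 4960 subsets S of size 3, where X_S = 1 if the K_3 on S is monochromatic.
For a fixed S, the K_3 on S has C(3, 2) = 3 edges. P[all 3 edges red] = (1/2)^3, and likewise for blue, so P[monochromatic] = 2·(1/2)^3 = 2^{1 − 3} = 1/4.
By linearity: E[X] = C(32, 3) · 2^{1 − 3} = 4960 · 1/4 = 1240.
Numerically: E[X] ≈ 1240.00000.

E[X] = C(32,3)·2^(1−C(3,2)) = 1240 ≈ 1240.00000.


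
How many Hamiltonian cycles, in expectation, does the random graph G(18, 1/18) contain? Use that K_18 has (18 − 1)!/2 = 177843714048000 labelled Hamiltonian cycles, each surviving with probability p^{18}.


K_18 has (18 − 1)!/2 = 177843714048000 labelled Hamiltonian cycles.
For each such Hamiltonian cycle H, let X_H = 1 if all 18 edges of H are present in G. Then P[X_H = 1] = p^{18} = (1/18)^{18} = 1/39346408075296537575424.
By linearity: E[X] = Σ_H E[X_H] = 177843714048000 · p^{18} = 177843714048000 · 1/39346408075296537575424 = 14889875/3294258113514384.
Numerically: E[X] ≈ 4.52e-09.

E[X] = 177843714048000 · (1/18)^{18} = 14889875/3294258113514384 ≈ 4.52e-09.


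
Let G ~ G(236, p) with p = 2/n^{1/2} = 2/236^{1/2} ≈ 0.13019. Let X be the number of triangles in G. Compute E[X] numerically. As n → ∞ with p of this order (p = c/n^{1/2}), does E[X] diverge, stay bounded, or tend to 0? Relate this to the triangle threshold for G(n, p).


Number of potential triangles: C(236, 3) = 2162940.
Each occurs with probability p³ ≈ (0.13019)³ ≈ 2.2065917e-03.
By linearity: E[X] = C(236, 3)·p³ ≈ 2162940 · 2.2065917e-03 ≈ 4772.72548.
Since α = 1/2 < 1, p = c/n^{1/2} ≫ 1/n is above the triangle threshold p ~ 1/n. Asymptotically E[X] ~ (c³/6)·n^{3(1−α)} = (2³/6)·n^{1.5} → ∞; triangles are abundant w.h.p.

E[X] ≈ 4772.72548; in regime p = Θ(1/n^{1/2}) E[X] diverges (above the triangle threshold p ~ 1/n).


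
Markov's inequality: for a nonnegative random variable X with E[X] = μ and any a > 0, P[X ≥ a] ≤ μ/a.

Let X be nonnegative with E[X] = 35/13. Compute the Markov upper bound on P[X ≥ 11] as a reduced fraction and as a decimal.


μ = E[X] = 35/13, a = 11.
Markov: P[X ≥ 11] ≤ μ/a = (35/13)/11 = 35/143.
Numerically: ≈ 0.24476.
(Since a = 11 > μ = 2.69231, the bound 35/143 is < 1 and informative.)

P[X ≥ 11] ≤ 35/143 ≈ 0.24476.


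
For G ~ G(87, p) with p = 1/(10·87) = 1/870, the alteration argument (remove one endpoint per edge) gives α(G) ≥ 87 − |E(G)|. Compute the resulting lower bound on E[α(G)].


E[|E(G)|] = C(87, 2)·p = 3741 · (1/870) = 43/10.
E[α(G)] ≥ n − E[|E(G)|] = 87 − 43/10 = 827/10.
Numerically: ≈ 82.700000.
(This is only a lower bound; the true E[α(G)] may be larger.)

E[α(G)] ≥ 827/10 ≈ 82.700000.


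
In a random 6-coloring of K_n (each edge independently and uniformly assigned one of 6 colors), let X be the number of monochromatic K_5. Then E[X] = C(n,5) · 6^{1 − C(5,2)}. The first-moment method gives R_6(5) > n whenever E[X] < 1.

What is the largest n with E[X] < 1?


We need C(n, 5) · 6^{1 − 10} < 1, i.e. C(n, 5) < 6^{10 − 1} = 10077696.
Check values of n near the boundary:
  n = 66: C(66, 5) = 8936928; 8936928 < 10077696? YES
  n = 67: C(67, 5) = 9657648; 9657648 < 10077696? YES
  n = 68: C(68, 5) = 10424128; 10424128 < 10077696? NO
  n = 69: C(69, 5) = 11238513; 11238513 < 10077696? NO
The largest n with C(n, 5) < 10077696 is n = 67 (where E[X] = 67067/69984 ≈ 0.958). Hence R_6(5) > 67, i.e. R_6(5) ≥ 68.

Largest n = 67; hence R_6(5) > 67.


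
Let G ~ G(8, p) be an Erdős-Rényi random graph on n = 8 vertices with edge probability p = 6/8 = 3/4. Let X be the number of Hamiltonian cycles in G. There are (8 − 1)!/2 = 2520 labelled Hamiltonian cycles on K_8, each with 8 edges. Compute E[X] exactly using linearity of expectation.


K_8 has (8 − 1)!/2 = 2520 labelled Hamiltonian cycles.
For each such Hamiltonian cycle H, let X_H = 1 if all 8 edges of H are present in G. Then P[X_H = 1] = p^{8} = (3/4)^{8} = 6561/65536.
Summing the indicators: E[X] = Σ_H E[X_H] = 2520 · p^{8} = 2520 · 6561/65536 = 2066715/8192.
Numerically: E[X] ≈ 252.3.

E[X] = 2520 · (3/4)^{8} = 2066715/8192 ≈ 252.3.


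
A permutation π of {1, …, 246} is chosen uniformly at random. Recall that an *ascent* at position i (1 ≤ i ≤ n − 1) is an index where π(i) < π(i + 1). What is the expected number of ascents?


Write X = Σ X_I over i = 1, …, 245, with X_I the indicator of one ascent.
There are 245 indicators.
For each fixed i, the pair (π(i), π(i+1)) is a uniformly random ordered pair of distinct values from {1, …, 246}; by symmetry P[π(i) < π(i+1)] = 1/2.
By linearity: E[X] = 245 · (1/2) = (246 − 1) · (1/2) = 245/2 ≈ 122.500.

E[X] = 245/2 = 122.500.


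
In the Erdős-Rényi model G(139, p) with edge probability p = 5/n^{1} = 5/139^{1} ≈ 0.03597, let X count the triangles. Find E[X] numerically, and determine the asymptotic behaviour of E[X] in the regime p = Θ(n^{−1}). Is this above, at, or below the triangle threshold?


Number of potential triangles: C(139, 3) = 437989.
Each occurs with probability p³ ≈ (0.03597)³ ≈ 4.654420e-05.
By linearity: E[X] = C(139, 3)·p³ ≈ 437989 · 4.654420e-05 ≈ 20.3858.
Here α = 1, so p = 5/n is exactly at the triangle threshold p ~ 1/n. Asymptotically E[X] → c³/6 = 5³/6 = 125/6 ≈ 20.8333, a bounded constant. In this regime the triangle count is asymptotically Poisson(c³/6).

E[X] ≈ 20.3858; in regime p = Θ(1/n^{1}) E[X] stays bounded (at the triangle threshold p ~ 1/n).


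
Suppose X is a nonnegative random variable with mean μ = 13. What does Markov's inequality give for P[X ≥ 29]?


μ = E[X] = 13, a = 29.
Markov: P[X ≥ 29] ≤ μ/a = (13)/29 = 13/29.
Numerically: ≈ 0.4483.
(Since a = 29 > μ = 13.0000, the bound 13/29 is < 1 and informative.)

P[X ≥ 29] ≤ 13/29 ≈ 0.4483.


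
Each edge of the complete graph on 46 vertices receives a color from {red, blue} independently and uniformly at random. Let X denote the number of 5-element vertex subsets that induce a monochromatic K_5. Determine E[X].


Let X = Σ_S X_S over the C(46, 5) = 1370754 subsets S of size 5, where X_S = 1 if the K_5 on S is monochromatic.
For a fixed S, the K_5 on S has C(5, 2) = 10 edges. P[all 10 edges red] = (1/2)^10, and likewise for blue, so P[monochromatic] = 2·(1/2)^10 = 2^{1 − 10} = 1/512.
Summing: E[X] = C(46, 5) · 2^{1 − 10} = 1370754 · 1/512 = 685377/256.
Numerically: E[X] ≈ 2677.254.

E[X] = C(46,5)·2^(1−C(5,2)) = 685377/256 ≈ 2677.254.


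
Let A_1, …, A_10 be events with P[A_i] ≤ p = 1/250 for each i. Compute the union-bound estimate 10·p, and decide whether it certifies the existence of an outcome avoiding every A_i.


Union bound: P[∪_{i=1}^{10} A_i] ≤ Σ_i P[A_i] ≤ 10·p = 10·(1/250) = 1/25.
Numerically: 1/25 ≈ 0.0400000.
Is 1/25 < 1? YES.
Since P[∪ A_i] ≤ 1/25 < 1, the complement has P[∩ A_i^c] ≥ 1 − 1/25 = 24/25 > 0, so some outcome avoids every A_i.

10·p = 1/25 ≈ 0.0400000; existence CERTIFIED by the union bound.


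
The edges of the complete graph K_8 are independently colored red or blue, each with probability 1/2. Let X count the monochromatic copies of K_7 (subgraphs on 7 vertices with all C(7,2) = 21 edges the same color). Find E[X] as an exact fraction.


Let X = Σ_S X_S over the C(8, 7) = 8 subsets S of size 7, where X_S = 1 if the K_7 on S is monochromatic.
For a fixed S, the K_7 on S has C(7, 2) = 21 edges. P[all 21 edges red] = (1/2)^21, and likewise for blue, so P[monochromatic] = 2·(1/2)^21 = 2^{1 − 21} = 1/1048576.
Summing: E[X] = C(8, 7) · 2^{1 − 21} = 8 · 1/1048576 = 1/131072.
Numerically: E[X] ≈ 0.000.

E[X] = C(8,7)·2^(1−C(7,2)) = 1/131072 ≈ 0.000.


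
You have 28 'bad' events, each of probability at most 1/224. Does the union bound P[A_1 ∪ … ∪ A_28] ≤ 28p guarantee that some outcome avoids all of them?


Union bound: P[∪_{i=1}^{28} A_i] ≤ Σ_i P[A_i] ≤ 28·p = 28·(1/224) = 1/8.
Numerically: 1/8 ≈ 0.1250.
Is 1/8 < 1? YES.
Since P[∪ A_i] ≤ 1/8 < 1, the complement has P[∩ A_i^c] ≥ 1 − 1/8 = 7/8 > 0, so some outcome avoids every A_i.

28·p = 1/8 ≈ 0.1250; existence CERTIFIED by the union bound.


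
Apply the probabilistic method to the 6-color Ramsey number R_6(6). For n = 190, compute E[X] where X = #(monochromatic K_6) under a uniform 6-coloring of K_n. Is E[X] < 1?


E[X] = C(190, 6) · 6^{1 − 15} = 60334683255 · 6^{−14} = 60334683255/78364164096.
As a reduced fraction: E[X] = 6703853695/8707129344 ≈ 0.7699.
Is E[X] < 1? YES.
Since E[X] < 1, there exists a 6-coloring of K_{190} with no monochromatic K_6; hence R_6(6) > 190.

E[X] = 6703853695/8707129344 ≈ 0.7699; E[X] < 1, so R_6(6) > 190.


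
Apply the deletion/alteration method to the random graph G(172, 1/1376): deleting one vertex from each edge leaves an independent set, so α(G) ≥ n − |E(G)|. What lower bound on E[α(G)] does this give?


E[|E(G)|] = C(172, 2)·p = 14706 · (1/1376) = 171/16.
E[α(G)] ≥ n − E[|E(G)|] = 172 − 171/16 = 2581/16.
Numerically: ≈ 161.31250.
(This is only a lower bound; the true E[α(G)] may be larger.)

E[α(G)] ≥ 2581/16 ≈ 161.31250.


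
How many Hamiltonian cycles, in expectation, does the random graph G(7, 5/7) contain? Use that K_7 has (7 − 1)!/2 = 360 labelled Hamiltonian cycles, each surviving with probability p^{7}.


K_7 has (7 − 1)!/2 = 360 labelled Hamiltonian cycles.
For each such Hamiltonian cycle H, let X_H = 1 if all 7 edges of H are present in G. Then P[X_H = 1] = p^{7} = (5/7)^{7} = 78125/823543.
Summing the indicators: E[X] = Σ_H E[X_H] = 360 · p^{7} = 360 · 78125/823543 = 28125000/823543.
Numerically: E[X] ≈ 34.15.

E[X] = 360 · (5/7)^{7} = 28125000/823543 ≈ 34.15.


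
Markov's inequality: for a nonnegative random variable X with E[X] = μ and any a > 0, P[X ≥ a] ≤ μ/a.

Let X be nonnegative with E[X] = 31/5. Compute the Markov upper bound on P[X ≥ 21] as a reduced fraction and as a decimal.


μ = E[X] = 31/5, a = 21.
Markov: P[X ≥ 21] ≤ μ/a = (31/5)/21 = 31/105.
Numerically: ≈ 0.29524.
(Since a = 21 > μ = 6.20000, the bound 31/105 is < 1 and informative.)

P[X ≥ 21] ≤ 31/105 ≈ 0.29524.


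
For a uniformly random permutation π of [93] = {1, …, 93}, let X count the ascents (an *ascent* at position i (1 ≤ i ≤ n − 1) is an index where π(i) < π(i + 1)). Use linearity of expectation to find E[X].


Write X = Σ X_I over i = 1, …, 92, with X_I the indicator of one ascent.
There are 92 indicators.
For each fixed i, the pair (π(i), π(i+1)) is a uniformly random ordered pair of distinct values from {1, …, 93}; by symmetry P[π(i) < π(i+1)] = 1/2.
By linearity: E[X] = 92 · (1/2) = (93 − 1) · (1/2) = 46 ≈ 46.0000.

E[X] = 46 = 46.0000.


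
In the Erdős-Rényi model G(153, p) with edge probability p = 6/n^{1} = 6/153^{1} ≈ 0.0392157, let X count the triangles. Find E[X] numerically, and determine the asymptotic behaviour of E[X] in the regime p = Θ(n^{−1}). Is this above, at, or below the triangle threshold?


Number of potential triangles: C(153, 3) = 585276.
Each occurs with probability p³ ≈ (0.0392157)³ ≈ 6.03086294e-05.
By linearity: E[X] = C(153, 3)·p³ ≈ 585276 · 6.03086294e-05 ≈ 35.297193.
Here α = 1, so p = 6/n is exactly at the triangle threshold p ~ 1/n. Asymptotically E[X] → c³/6 = 6³/6 = 36 ≈ 36.000000, a bounded constant. In this regime the triangle count is asymptotically Poisson(c³/6).

E[X] ≈ 35.297193; in regime p = Θ(1/n^{1}) E[X] stays bounded (at the triangle threshold p ~ 1/n).


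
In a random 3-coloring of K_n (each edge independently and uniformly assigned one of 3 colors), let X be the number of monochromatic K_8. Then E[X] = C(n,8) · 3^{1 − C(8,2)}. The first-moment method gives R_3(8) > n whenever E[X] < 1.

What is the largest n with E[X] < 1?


We need C(n, 8) · 3^{1 − 28} < 1, i.e. C(n, 8) < 3^{28 − 1} = 7625597484987.
Check values of n near the boundary:
  n = 155: C(155, 8) = 6876747915675; 6876747915675 < 7625597484987? YES
  n = 156: C(156, 8) = 7248464019225; 7248464019225 < 7625597484987? YES
  n = 157: C(157, 8) = 7637643295425; 7637643295425 < 7625597484987? NO
  n = 158: C(158, 8) = 8044984271181; 8044984271181 < 7625597484987? NO
  n = 159: C(159, 8) = 8471208603429; 8471208603429 < 7625597484987? NO
The largest n with C(n, 8) < 7625597484987 is n = 156 (where E[X] = 805384891025/847288609443 ≈ 0.9505). Hence R_3(8) > 156, i.e. R_3(8) ≥ 157.

Largest n = 156; hence R_3(8) > 156.


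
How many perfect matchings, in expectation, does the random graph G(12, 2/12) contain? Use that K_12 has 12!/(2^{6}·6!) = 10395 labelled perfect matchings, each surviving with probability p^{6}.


K_12 has 12!/(2^{6}·6!) = 10395 labelled perfect matchings.
For each such perfect matching H, let X_H = 1 if all 6 edges of H are present in G. Then P[X_H = 1] = p^{6} = (1/6)^{6} = 1/46656.
By linearity of expectation: E[X] = Σ_H E[X_H] = 10395 · p^{6} = 10395 · 1/46656 = 385/1728.
Numerically: E[X] ≈ 0.2228.

E[X] = 10395 · (1/6)^{6} = 385/1728 ≈ 0.2228.


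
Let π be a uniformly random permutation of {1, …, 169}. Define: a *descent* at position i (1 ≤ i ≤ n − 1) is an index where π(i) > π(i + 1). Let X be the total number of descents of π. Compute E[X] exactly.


Write X = Σ X_I over i = 1, …, 168, with X_I the indicator of one descent.
There are 168 indicators.
For each fixed i, the pair (π(i), π(i+1)) is a uniformly random ordered pair of distinct values from {1, …, 169}; by symmetry P[π(i) > π(i+1)] = 1/2.
By linearity: E[X] = 168 · (1/2) = (169 − 1) · (1/2) = 84 ≈ 84.000.

E[X] = 84 = 84.000.


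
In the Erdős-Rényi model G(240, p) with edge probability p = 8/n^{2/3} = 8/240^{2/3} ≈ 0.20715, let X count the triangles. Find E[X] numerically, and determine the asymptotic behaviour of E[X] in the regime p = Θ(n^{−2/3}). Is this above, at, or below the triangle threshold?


Number of potential triangles: C(240, 3) = 2275280.
Each occurs with probability p³ ≈ (0.20715)³ ≈ 8.8888889e-03.
By linearity: E[X] = C(240, 3)·p³ ≈ 2275280 · 8.8888889e-03 ≈ 20224.71111.
Since α = 2/3 < 1, p = c/n^{2/3} ≫ 1/n is above the triangle threshold p ~ 1/n. Asymptotically E[X] ~ (c³/6)·n^{3(1−α)} = (8³/6)·n^{1} → ∞; triangles are abundant w.h.p.

E[X] ≈ 20224.71111; in regime p = Θ(1/n^{2/3}) E[X] diverges (above the triangle threshold p ~ 1/n).


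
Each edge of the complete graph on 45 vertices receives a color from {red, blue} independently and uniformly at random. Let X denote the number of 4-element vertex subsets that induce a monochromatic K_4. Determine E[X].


Let X = Σ_S X_S over the C(45, 4) = 148995 subsets S of size 4, where X_S = 1 if the K_4 on S is monochromatic.
For a fixed S, the K_4 on S has C(4, 2) = 6 edges. P[all 6 edges red] = (1/2)^6, and likewise for blue, so P[monochromatic] = 2·(1/2)^6 = 2^{1 − 6} = 1/32.
By linearity of expectation: E[X] = C(45, 4) · 2^{1 − 6} = 148995 · 1/32 = 148995/32.
Numerically: E[X] ≈ 4656.0938.

E[X] = C(45,4)·2^(1−C(4,2)) = 148995/32 ≈ 4656.0938.


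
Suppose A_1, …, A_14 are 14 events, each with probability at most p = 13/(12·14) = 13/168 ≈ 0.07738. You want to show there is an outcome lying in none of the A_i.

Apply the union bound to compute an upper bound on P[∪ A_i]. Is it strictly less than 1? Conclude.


Union bound: P[∪_{i=1}^{14} A_i] ≤ Σ_i P[A_i] ≤ 14·p = 14·(13/168) = 13/12.
Numerically: 13/12 ≈ 1.08333.
Is 13/12 < 1? NO.
Since the bound 13/12 is ≥ 1, the union bound is uninformative here; it does NOT by itself certify existence.

14·p = 13/12 ≈ 1.08333; existence NOT certified by the union bound.


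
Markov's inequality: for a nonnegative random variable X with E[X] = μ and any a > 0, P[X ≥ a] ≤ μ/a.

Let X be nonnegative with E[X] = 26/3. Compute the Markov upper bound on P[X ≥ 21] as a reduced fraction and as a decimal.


μ = E[X] = 26/3, a = 21.
Markov: P[X ≥ 21] ≤ μ/a = (26/3)/21 = 26/63.
Numerically: ≈ 0.4127.
(Since a = 21 > μ = 8.6667, the bound 26/63 is < 1 and informative.)

P[X ≥ 21] ≤ 26/63 ≈ 0.4127.
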